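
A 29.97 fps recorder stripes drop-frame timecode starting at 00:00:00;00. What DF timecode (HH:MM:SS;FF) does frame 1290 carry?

Ten DF minutes hold 17982 frames, so frame 1290 lies in block 0 (frames 0–17981) with 1290 frames into that block.
The block's first minute is 1800 frames and the rest 1798 each; 1290 frames reaches minute 0, so 0 × 18 + 0 × 2 = 0 labels have been skipped so far.
Adding those back, label number 1290 + 0 = 1290 at 30 labels/s is 43 s + 0 f = 0 h 0 min 43 s frame 0, i.e. 00:00:43;00.

00:00:43;00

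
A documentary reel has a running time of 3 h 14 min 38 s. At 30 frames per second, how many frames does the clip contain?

350340 frames

3 h 14 min 38 s = 11678 s.
Frames = 11678 × 30 = 350340.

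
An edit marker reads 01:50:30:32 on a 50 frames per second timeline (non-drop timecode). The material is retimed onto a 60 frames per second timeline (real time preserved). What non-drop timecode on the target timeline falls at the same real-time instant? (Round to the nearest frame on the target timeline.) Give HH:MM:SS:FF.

01:50:30:38

Source frame index: (1×3600 + 50×60 + 30) × 50 + 32 = 331532.
Real time: 331532 / (50) = 165766/25 s.
Target frame: (165766/25) × (60) = 1989192/5 ≈ 397838.400 → 397838.
At 60 labels/s: frame 397838 → 01:50:30:38.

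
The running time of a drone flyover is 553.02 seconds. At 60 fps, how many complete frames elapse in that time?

33181 frames

Frames = 553.02 × 60 = 165906/5 ≈ 33181.2000.
Complete frames: 33181.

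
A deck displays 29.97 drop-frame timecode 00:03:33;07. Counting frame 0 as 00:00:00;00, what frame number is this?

As if non-drop at 30 labels/s: (0 × 3600 + 3 × 60 + 33) × 30 + 7 = 6397.
Minute boundaries passed: 3; those not divisible by 10: 3 − 0 = 3; dropped labels = 2 × 3 = 6.
Actual frame index = 6397 − 6 = 6391.

6391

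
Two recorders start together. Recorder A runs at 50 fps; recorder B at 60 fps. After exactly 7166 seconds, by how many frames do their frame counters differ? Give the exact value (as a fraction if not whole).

A emits 50 × 7166 = 358300 frames; B emits 60 × 7166 = 429960.
Difference = 71660 frames; B is ahead of A.

71660 frames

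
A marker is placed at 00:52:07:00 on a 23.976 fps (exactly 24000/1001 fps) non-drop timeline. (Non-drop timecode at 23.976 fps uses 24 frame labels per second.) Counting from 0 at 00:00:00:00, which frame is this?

Total seconds to the label: (0 × 3600 + 52 × 60 + 7) = 3127.
Frame index = 3127 × 24 + 0 = 75048.

frame 75048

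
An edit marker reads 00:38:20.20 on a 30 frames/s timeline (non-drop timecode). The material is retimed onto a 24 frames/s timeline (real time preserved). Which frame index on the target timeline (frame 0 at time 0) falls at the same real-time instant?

Source frame index: (0×3600 + 38×60 + 20) × 30 + 20 = 69020.
Real time: 69020 / (30) = 6902/3 s.
Target frame: (6902/3) × (24) = 55216.

frame 55216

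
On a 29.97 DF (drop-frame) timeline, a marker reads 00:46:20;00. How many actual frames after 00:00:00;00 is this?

83316

As if non-drop at 30 labels/s: (0 × 3600 + 46 × 60 + 20) × 30 + 0 = 83400.
Minute boundaries passed: 46; those not divisible by 10: 46 − 4 = 42; dropped labels = 2 × 42 = 84.
Actual frame index = 83400 − 84 = 83316.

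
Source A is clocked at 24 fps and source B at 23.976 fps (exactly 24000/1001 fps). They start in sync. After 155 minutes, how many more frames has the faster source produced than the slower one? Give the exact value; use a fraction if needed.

155 min = 9300 s.
A emits 24 × 9300 = 223200 frames; B emits 24000/1001 × 9300 = 223200000/1001.
Difference = 223200/1001 frames (≈ 222.9770); B is behind A.

223200/1001 frames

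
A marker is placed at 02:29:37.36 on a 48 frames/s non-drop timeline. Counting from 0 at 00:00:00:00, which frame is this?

430932

Total seconds to the label: (2 × 3600 + 29 × 60 + 37) = 8977.
Frame index = 8977 × 48 + 36 = 430932.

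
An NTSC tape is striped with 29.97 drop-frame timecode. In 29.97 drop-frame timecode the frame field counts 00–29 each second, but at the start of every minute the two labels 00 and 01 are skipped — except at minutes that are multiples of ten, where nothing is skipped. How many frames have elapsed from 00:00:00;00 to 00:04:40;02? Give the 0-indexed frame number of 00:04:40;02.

Complete 10-minute blocks: 0, each 17982 frames → 0.
Remaining 4 whole minutes in the current block: 1800 + 3 × 1798 = 7194 frames.
Within the current minute: 40 × 30 + 2 − 2 = 1200 (labels ;00/;01 skipped at this minute). Total = 0 + 7194 + 1200 = 8394.

8394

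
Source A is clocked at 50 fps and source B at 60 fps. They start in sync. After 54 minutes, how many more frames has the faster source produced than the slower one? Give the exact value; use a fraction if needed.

54 min = 3240 s.
A emits 50 × 3240 = 162000 frames; B emits 60 × 3240 = 194400.
Difference = 32400 frames; B is ahead of A.

32400 frames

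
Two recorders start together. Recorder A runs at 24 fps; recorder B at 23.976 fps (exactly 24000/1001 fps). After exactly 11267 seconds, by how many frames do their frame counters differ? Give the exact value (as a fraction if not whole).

A emits 24 × 11267 = 270408 frames; B emits 24000/1001 × 11267 = 270408000/1001.
Difference = 270408/1001 frames (≈ 270.1379); B is behind A.

270408/1001 frames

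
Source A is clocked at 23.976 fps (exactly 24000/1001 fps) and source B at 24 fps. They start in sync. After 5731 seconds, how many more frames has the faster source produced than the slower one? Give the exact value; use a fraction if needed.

12504/91 frames

A emits 24000/1001 × 5731 = 12504000/91 frames; B emits 24 × 5731 = 137544.
Difference = 12504/91 frames (≈ 137.4066); B is ahead of A.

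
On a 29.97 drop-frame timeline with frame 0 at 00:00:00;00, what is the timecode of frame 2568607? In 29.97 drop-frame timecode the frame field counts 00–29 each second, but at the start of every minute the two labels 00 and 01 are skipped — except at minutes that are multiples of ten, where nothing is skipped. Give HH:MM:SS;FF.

Each 10-minute DF block holds 10 × 60 × 30 − 9 × 2 = 17982 frames. 2568607 ÷ 17982 → 142 full blocks, remainder 15163.
Within the partial block the first minute is 1800 frames and each further minute 1798, so 8 further minute boundaries passed. Total skipped labels = 18 × 142 + 2 × 8 = 2572.
Non-drop label index = 2568607 + 2572 = 2571179; at 30 labels/s that is 23:48:25:29, i.e. DF 23:48:25;29.

23:48:25;29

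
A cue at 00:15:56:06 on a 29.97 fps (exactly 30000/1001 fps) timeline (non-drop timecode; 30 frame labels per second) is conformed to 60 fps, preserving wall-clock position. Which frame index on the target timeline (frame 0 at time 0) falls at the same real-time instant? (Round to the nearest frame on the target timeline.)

Source frame index: (0×3600 + 15×60 + 56) × 30 + 6 = 28686.
Real time: 28686 / (30000/1001) = 4785781/5000 s.
Target frame: (4785781/5000) × (60) = 14357343/250 ≈ 57429.372 → 57429.

frame 57429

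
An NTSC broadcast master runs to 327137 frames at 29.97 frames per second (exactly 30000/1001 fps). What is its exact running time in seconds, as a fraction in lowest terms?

Running time = 327137 ÷ (30000/1001) = 327137 × 1001/30000 = 327464137/30000 s.

327464137/30000 seconds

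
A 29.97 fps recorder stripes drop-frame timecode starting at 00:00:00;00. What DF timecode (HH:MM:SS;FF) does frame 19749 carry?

Ten DF minutes hold 17982 frames, so frame 19749 lies in block 1 (frames 17982–35963) with 1767 frames into that block.
The block's first minute is 1800 frames and the rest 1798 each; 1767 frames reaches minute 0, so 1 × 18 + 0 × 2 = 18 labels have been skipped so far.
Adding those back, label number 19749 + 18 = 19767 at 30 labels/s is 658 s + 27 f = 0 h 10 min 58 s frame 27, i.e. 00:10:58;27.

00:10:58;27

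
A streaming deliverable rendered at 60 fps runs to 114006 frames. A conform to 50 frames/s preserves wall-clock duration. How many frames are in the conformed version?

Target frames = source frames × (target rate / source rate) = 114006 × (50)/(60) = 114006 × 5/6 = 95005.

95005 frames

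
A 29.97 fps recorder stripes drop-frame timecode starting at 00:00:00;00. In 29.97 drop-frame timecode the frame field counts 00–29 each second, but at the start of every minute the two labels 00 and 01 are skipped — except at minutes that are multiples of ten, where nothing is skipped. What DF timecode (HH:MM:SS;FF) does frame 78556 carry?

Ten DF minutes hold 17982 frames, so frame 78556 lies in block 4 (frames 71928–89909) with 6628 frames into that block.
The block's first minute is 1800 frames and the rest 1798 each; 6628 frames reaches minute 3, so 4 × 18 + 3 × 2 = 78 labels have been skipped so far.
Adding those back, label number 78556 + 78 = 78634 at 30 labels/s is 2621 s + 4 f = 0 h 43 min 41 s frame 4, i.e. 00:43:41;04.

00:43:41;04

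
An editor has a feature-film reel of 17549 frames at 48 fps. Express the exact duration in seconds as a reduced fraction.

Running time = 17549 ÷ (48) = 17549 × 1/48 = 17549/48 s.

17549/48 seconds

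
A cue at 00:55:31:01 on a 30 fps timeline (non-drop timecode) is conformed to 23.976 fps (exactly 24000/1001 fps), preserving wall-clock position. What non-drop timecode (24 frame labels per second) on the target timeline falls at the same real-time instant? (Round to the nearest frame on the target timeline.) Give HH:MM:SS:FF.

00:55:27:17

Source frame index: (0×3600 + 55×60 + 31) × 30 + 1 = 99931.
Real time: 99931 / (30) = 99931/30 s.
Target frame: (99931/30) × (24000/1001) = 6149600/77 ≈ 79864.935 → 79865.
At 24 labels/s: frame 79865 → 00:55:27:17.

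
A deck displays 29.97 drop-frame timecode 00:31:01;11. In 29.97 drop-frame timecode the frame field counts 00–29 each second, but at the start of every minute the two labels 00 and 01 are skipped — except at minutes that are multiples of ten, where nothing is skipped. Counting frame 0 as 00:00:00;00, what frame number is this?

As if non-drop at 30 labels/s: (0 × 3600 + 31 × 60 + 1) × 30 + 11 = 55841.
Minute boundaries passed: 31; those not divisible by 10: 31 − 3 = 28; dropped labels = 2 × 28 = 56.
Actual frame index = 55841 − 56 = 55785.

55785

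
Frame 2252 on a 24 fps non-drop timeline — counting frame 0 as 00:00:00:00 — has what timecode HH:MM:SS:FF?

00:01:33:20

2252 ÷ 24 = 93 full seconds, remainder 20 frames.
93 s = 0 h 1 min 33 s.
Timecode: 00:01:33:20.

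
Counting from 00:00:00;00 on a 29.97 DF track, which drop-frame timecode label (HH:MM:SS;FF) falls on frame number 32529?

Ten DF minutes hold 17982 frames, so frame 32529 lies in block 1 (frames 17982–35963) with 14547 frames into that block.
The block's first minute is 1800 frames and the rest 1798 each; 14547 frames reaches minute 8, so 1 × 18 + 8 × 2 = 34 labels have been skipped so far.
Adding those back, label number 32529 + 34 = 32563 at 30 labels/s is 1085 s + 13 f = 0 h 18 min 5 s frame 13, i.e. 00:18:05;13.

00:18:05;13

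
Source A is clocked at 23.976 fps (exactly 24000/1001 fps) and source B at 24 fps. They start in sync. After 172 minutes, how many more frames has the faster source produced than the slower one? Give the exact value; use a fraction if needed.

172 min = 10320 s.
A emits 24000/1001 × 10320 = 247680000/1001 frames; B emits 24 × 10320 = 247680.
Difference = 247680/1001 frames (≈ 247.4326); B is ahead of A.

247680/1001 frames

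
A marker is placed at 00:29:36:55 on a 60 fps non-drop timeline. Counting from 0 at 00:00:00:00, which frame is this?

Total seconds to the label: (0 × 3600 + 29 × 60 + 36) = 1776.
Frame index = 1776 × 60 + 55 = 106615.

106615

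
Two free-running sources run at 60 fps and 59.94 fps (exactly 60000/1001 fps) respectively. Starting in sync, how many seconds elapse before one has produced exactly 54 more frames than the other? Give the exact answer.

900.9 seconds

The gap grows by |60000/1001 − 60| = 60/1001 frames per second.
Time for a 54-frame gap: 54 ÷ (60/1001) = 900.9 s.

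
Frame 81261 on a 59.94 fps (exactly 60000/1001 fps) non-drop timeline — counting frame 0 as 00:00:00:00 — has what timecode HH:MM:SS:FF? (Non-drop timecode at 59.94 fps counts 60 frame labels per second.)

81261 ÷ 60 = 1354 full seconds, remainder 21 frames.
1354 s = 0 h 22 min 34 s.
Timecode: 00:22:34:21.

00:22:34:21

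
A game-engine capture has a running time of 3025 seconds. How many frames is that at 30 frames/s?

Frames = 3025 × 30 = 90750.

90750 frames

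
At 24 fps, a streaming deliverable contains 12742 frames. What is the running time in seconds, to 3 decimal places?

530.917 seconds

Running time = 12742 × 1/24 = 6371/12 s ≈ 530.917 s.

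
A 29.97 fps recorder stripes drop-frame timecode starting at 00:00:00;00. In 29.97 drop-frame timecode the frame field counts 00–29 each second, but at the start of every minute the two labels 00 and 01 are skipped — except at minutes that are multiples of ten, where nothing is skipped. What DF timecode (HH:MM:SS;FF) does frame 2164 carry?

Ten DF minutes hold 17982 frames, so frame 2164 lies in block 0 (frames 0–17981) with 2164 frames into that block.
The block's first minute is 1800 frames and the rest 1798 each; 2164 frames reaches minute 1, so 0 × 18 + 1 × 2 = 2 labels have been skipped so far.
Adding those back, label number 2164 + 2 = 2166 at 30 labels/s is 72 s + 6 f = 0 h 1 min 12 s frame 6, i.e. 00:01:12;06.

00:01:12;06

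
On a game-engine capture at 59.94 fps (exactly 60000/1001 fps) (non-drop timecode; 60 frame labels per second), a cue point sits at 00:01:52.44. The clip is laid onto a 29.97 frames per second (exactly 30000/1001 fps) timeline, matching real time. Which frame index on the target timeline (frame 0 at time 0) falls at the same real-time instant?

Source frame index: (0×3600 + 1×60 + 52) × 60 + 44 = 6764.
Real time: 6764 / (60000/1001) = 1692691/15000 s.
Target frame: (1692691/15000) × (30000/1001) = 3382.

frame 3382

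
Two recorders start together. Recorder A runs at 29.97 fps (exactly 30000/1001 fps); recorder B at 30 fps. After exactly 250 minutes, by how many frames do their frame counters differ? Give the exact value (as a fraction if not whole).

250 min = 15000 s.
A emits 30000/1001 × 15000 = 450000000/1001 frames; B emits 30 × 15000 = 450000.
Difference = 450000/1001 frames (≈ 449.5504); B is ahead of A.

450000/1001 frames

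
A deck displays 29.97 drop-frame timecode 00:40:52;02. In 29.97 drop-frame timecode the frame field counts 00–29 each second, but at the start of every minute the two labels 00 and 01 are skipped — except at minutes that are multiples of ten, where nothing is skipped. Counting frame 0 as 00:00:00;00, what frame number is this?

73490

Complete 10-minute blocks: 4, each 17982 frames → 71928.
Remaining 0 whole minutes in the current block: 0 frames.
Within the current minute: 52 × 30 + 2 = 1562. Total = 71928 + 0 + 1562 = 73490.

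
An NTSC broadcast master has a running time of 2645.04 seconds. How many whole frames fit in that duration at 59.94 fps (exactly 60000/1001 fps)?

158543 frames

Frames = 2645.04 × 60000/1001 = 158702400/1001 ≈ 158543.8561.
Complete frames: 158543.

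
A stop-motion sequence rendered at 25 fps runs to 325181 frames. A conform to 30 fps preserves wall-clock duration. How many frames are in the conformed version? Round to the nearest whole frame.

390217 frames

Frames at target rate = 325181 × (30) / (25) = 1951086/5 ≈ 390217.200.
Nearest whole frame: 390217.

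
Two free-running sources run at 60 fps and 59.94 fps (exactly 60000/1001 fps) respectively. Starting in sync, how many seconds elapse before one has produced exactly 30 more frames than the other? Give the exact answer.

500.5 seconds

The gap grows by |60000/1001 − 60| = 60/1001 frames per second.
Time for a 30-frame gap: 30 ÷ (60/1001) = 500.5 s.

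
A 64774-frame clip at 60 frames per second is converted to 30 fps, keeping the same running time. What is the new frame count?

Target frames = source frames × (target rate / source rate) = 64774 × (30)/(60) = 64774 × 1/2 = 32387.

32387 frames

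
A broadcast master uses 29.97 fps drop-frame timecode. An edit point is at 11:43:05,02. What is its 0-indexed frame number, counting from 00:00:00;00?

As if non-drop at 30 labels/s: (11 × 3600 + 43 × 60 + 5) × 30 + 2 = 1265552.
Minute boundaries passed: 703; those not divisible by 10: 703 − 70 = 633; dropped labels = 2 × 633 = 1266.
Actual frame index = 1265552 − 1266 = 1264286.

1264286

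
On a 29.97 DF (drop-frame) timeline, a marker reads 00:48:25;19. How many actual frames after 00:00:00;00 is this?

87081

As if non-drop at 30 labels/s: (0 × 3600 + 48 × 60 + 25) × 30 + 19 = 87169.
Minute boundaries passed: 48; those not divisible by 10: 48 − 4 = 44; dropped labels = 2 × 44 = 88.
Actual frame index = 87169 − 88 = 87081.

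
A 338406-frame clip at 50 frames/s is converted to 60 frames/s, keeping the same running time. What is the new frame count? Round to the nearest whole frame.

Frames at target rate = 338406 × (60) / (50) = 2030436/5 ≈ 406087.200.
Nearest whole frame: 406087.

406087 frames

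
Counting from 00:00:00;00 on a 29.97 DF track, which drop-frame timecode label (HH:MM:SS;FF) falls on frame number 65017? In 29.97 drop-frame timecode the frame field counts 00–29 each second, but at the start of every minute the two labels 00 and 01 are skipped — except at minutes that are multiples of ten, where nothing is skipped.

00:36:09;13

Each 10-minute DF block holds 10 × 60 × 30 − 9 × 2 = 17982 frames. 65017 ÷ 17982 → 3 full blocks, remainder 11071.
Within the partial block the first minute is 1800 frames and each further minute 1798, so 6 further minute boundaries passed. Total skipped labels = 18 × 3 + 2 × 6 = 66.
Non-drop label index = 65017 + 66 = 65083; at 30 labels/s that is 00:36:09:13, i.e. DF 00:36:09;13.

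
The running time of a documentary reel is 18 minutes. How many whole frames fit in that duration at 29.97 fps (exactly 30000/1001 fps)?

18 min = 1080 s.
Frames = 1080 × 30000/1001 = 32400000/1001 ≈ 32367.6324.
Complete frames: 32367.

32367 frames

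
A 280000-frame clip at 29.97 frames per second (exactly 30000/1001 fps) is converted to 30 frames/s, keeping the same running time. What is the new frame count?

280280 frames

Target frames = source frames × (target rate / source rate) = 280000 × (30)/(30000/1001) = 280000 × 1001/1000 = 280280.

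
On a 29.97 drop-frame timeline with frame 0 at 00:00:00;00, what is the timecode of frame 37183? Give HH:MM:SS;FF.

00:20:40;19

Each 10-minute DF block holds 10 × 60 × 30 − 9 × 2 = 17982 frames. 37183 ÷ 17982 → 2 full blocks, remainder 1219.
Within the partial block the first minute is 1800 frames and each further minute 1798, so 0 further minute boundaries passed. Total skipped labels = 18 × 2 + 2 × 0 = 36.
Non-drop label index = 37183 + 36 = 37219; at 30 labels/s that is 00:20:40:19, i.e. DF 00:20:40;19.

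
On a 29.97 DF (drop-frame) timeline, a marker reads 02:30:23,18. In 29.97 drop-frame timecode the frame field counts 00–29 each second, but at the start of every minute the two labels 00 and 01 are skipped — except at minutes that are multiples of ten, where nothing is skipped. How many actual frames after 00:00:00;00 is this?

Complete 10-minute blocks: 15, each 17982 frames → 269730.
Remaining 0 whole minutes in the current block: 0 frames.
Within the current minute: 23 × 30 + 18 = 708. Total = 269730 + 0 + 708 = 270438.

270438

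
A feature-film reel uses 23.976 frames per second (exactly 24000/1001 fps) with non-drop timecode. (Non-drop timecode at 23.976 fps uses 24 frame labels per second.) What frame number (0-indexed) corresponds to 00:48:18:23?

69575

Total seconds to the label: (0 × 3600 + 48 × 60 + 18) = 2898.
Frame index = 2898 × 24 + 23 = 69575.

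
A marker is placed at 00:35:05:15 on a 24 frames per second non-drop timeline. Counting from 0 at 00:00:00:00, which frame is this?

Total seconds to the label: (0 × 3600 + 35 × 60 + 5) = 2105.
Frame index = 2105 × 24 + 15 = 50535.

50535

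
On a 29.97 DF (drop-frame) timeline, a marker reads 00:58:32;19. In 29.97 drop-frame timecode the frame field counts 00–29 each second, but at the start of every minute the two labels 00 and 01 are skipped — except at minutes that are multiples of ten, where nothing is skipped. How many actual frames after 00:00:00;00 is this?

105273

Complete 10-minute blocks: 5, each 17982 frames → 89910.
Remaining 8 whole minutes in the current block: 1800 + 7 × 1798 = 14386 frames.
Within the current minute: 32 × 30 + 19 − 2 = 977 (labels ;00/;01 skipped at this minute). Total = 89910 + 14386 + 977 = 105273.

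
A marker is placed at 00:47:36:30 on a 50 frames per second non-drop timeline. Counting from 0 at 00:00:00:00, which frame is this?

142830

Total seconds to the label: (0 × 3600 + 47 × 60 + 36) = 2856.
Frame index = 2856 × 50 + 30 = 142830.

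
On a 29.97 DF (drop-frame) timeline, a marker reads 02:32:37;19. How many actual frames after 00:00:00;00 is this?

As if non-drop at 30 labels/s: (2 × 3600 + 32 × 60 + 37) × 30 + 19 = 274729.
Minute boundaries passed: 152; those not divisible by 10: 152 − 15 = 137; dropped labels = 2 × 137 = 274.
Actual frame index = 274729 − 274 = 274455.

274455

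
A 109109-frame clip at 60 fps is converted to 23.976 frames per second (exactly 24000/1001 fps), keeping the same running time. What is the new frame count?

43600 frames

Target frames = source frames × (target rate / source rate) = 109109 × (24000/1001)/(60) = 109109 × 400/1001 = 43600.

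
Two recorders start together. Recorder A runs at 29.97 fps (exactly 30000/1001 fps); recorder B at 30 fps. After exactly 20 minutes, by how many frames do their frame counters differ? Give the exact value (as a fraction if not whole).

20 min = 1200 s.
A emits 30000/1001 × 1200 = 36000000/1001 frames; B emits 30 × 1200 = 36000.
Difference = 36000/1001 frames (≈ 35.9640); B is ahead of A.

36000/1001 frames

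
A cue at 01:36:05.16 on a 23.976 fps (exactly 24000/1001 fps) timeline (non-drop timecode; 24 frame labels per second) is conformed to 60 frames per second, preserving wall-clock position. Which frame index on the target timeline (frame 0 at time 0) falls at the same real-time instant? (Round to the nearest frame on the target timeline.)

frame 346286

Source frame index: (1×3600 + 36×60 + 5) × 24 + 16 = 138376.
Real time: 138376 / (24000/1001) = 17314297/3000 s.
Target frame: (17314297/3000) × (60) = 17314297/50 ≈ 346285.940 → 346286.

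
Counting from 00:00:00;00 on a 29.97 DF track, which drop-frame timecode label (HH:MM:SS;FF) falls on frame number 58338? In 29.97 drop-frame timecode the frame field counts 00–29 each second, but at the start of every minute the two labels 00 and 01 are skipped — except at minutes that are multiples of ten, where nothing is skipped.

Ten DF minutes hold 17982 frames, so frame 58338 lies in block 3 (frames 53946–71927) with 4392 frames into that block.
The block's first minute is 1800 frames and the rest 1798 each; 4392 frames reaches minute 2, so 3 × 18 + 2 × 2 = 58 labels have been skipped so far.
Adding those back, label number 58338 + 58 = 58396 at 30 labels/s is 1946 s + 16 f = 0 h 32 min 26 s frame 16, i.e. 00:32:26;16.

00:32:26;16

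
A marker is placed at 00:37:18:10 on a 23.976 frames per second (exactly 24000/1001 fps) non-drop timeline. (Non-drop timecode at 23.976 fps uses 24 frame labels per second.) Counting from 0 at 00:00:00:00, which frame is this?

frame 53722

Total seconds to the label: (0 × 3600 + 37 × 60 + 18) = 2238.
Frame index = 2238 × 24 + 10 = 53722.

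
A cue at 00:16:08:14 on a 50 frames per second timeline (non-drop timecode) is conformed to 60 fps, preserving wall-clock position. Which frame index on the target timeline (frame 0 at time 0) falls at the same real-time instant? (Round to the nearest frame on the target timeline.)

Source frame index: (0×3600 + 16×60 + 8) × 50 + 14 = 48414.
Real time: 48414 / (50) = 24207/25 s.
Target frame: (24207/25) × (60) = 290484/5 ≈ 58096.800 → 58097.

frame 58097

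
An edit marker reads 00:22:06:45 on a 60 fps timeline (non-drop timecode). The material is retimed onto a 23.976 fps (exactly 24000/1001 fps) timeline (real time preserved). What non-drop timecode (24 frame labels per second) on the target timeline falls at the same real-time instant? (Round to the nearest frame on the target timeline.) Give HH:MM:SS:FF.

Source frame index: (0×3600 + 22×60 + 6) × 60 + 45 = 79605.
Real time: 79605 / (60) = 5307/4 s.
Target frame: (5307/4) × (24000/1001) = 31842000/1001 ≈ 31810.190 → 31810.
At 24 labels/s: frame 31810 → 00:22:05:10.

00:22:05:10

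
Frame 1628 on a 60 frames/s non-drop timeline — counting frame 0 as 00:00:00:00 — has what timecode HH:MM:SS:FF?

1628 ÷ 60 = 27 full seconds, remainder 8 frames.
27 s = 0 h 0 min 27 s.
Timecode: 00:00:27:08.

00:00:27:08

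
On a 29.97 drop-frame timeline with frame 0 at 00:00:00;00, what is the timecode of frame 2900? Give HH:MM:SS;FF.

00:01:36;22

Ten DF minutes hold 17982 frames, so frame 2900 lies in block 0 (frames 0–17981) with 2900 frames into that block.
The block's first minute is 1800 frames and the rest 1798 each; 2900 frames reaches minute 1, so 0 × 18 + 1 × 2 = 2 labels have been skipped so far.
Adding those back, label number 2900 + 2 = 2902 at 30 labels/s is 96 s + 22 f = 0 h 1 min 36 s frame 22, i.e. 00:01:36;22.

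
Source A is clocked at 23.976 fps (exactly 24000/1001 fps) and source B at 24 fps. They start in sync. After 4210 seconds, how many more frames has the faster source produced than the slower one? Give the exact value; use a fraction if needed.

101040/1001 frames

A emits 24000/1001 × 4210 = 101040000/1001 frames; B emits 24 × 4210 = 101040.
Difference = 101040/1001 frames (≈ 100.9391); B is ahead of A.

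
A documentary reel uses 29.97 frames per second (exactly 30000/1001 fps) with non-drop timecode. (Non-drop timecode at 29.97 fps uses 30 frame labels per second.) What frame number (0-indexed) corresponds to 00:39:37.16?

frame 71326

Total seconds to the label: (0 × 3600 + 39 × 60 + 37) = 2377.
Frame index = 2377 × 30 + 16 = 71326.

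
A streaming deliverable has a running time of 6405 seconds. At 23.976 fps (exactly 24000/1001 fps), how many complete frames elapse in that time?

153566 frames

Frames = 6405 × 24000/1001 = 21960000/143 ≈ 153566.4336.
Complete frames: 153566.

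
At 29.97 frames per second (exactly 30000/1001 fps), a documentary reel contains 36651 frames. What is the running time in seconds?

1222.9217 seconds

Running time = 36651 / (30000/1001) = 1222.9217 s.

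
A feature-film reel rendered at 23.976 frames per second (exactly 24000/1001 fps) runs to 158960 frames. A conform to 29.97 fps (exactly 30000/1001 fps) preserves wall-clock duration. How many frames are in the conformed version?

198700 frames

Target frames = source frames × (target rate / source rate) = 158960 × (30000/1001)/(24000/1001) = 158960 × 5/4 = 198700.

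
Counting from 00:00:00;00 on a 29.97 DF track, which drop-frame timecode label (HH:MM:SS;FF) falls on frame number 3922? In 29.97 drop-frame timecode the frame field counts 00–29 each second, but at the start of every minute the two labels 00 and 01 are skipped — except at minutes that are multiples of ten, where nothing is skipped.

00:02:10;26

Each 10-minute DF block holds 10 × 60 × 30 − 9 × 2 = 17982 frames. 3922 ÷ 17982 → 0 full blocks, remainder 3922.
Within the partial block the first minute is 1800 frames and each further minute 1798, so 2 further minute boundaries passed. Total skipped labels = 18 × 0 + 2 × 2 = 4.
Non-drop label index = 3922 + 4 = 3926; at 30 labels/s that is 00:02:10:26, i.e. DF 00:02:10;26.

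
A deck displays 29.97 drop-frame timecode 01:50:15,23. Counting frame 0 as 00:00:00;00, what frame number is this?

198275

As if non-drop at 30 labels/s: (1 × 3600 + 50 × 60 + 15) × 30 + 23 = 198473.
Minute boundaries passed: 110; those not divisible by 10: 110 − 11 = 99; dropped labels = 2 × 99 = 198.
Actual frame index = 198473 − 198 = 198275.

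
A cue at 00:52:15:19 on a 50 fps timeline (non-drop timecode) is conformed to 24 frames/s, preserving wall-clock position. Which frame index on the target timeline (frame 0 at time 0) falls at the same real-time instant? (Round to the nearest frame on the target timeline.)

frame 75249

Source frame index: (0×3600 + 52×60 + 15) × 50 + 19 = 156769.
Real time: 156769 / (50) = 156769/50 s.
Target frame: (156769/50) × (24) = 1881228/25 ≈ 75249.120 → 75249.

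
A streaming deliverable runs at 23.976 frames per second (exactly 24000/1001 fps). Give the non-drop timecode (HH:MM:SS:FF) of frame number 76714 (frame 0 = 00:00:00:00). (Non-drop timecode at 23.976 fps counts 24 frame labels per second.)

00:53:16:10

76714 ÷ 24 = 3196 full seconds, remainder 10 frames.
3196 s = 0 h 53 min 16 s.
Timecode: 00:53:16:10.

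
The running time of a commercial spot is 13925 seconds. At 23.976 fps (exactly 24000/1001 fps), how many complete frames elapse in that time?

333866 frames

Frames = 13925 × 24000/1001 = 334200000/1001 ≈ 333866.1339.
Complete frames: 333866.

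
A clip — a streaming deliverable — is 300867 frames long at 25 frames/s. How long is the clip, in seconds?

12034.68 seconds

Running time = 300867 / (25) = 12034.68 s.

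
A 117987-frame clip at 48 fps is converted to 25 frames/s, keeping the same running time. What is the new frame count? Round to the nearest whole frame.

Frames at target rate = 117987 × (25) / (48) = 983225/16 ≈ 61451.562.
Nearest whole frame: 61452.

61452 frames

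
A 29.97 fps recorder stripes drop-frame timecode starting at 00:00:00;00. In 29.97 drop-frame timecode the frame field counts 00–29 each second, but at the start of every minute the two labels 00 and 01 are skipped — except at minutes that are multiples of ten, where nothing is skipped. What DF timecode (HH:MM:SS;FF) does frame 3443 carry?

Ten DF minutes hold 17982 frames, so frame 3443 lies in block 0 (frames 0–17981) with 3443 frames into that block.
The block's first minute is 1800 frames and the rest 1798 each; 3443 frames reaches minute 1, so 0 × 18 + 1 × 2 = 2 labels have been skipped so far.
Adding those back, label number 3443 + 2 = 3445 at 30 labels/s is 114 s + 25 f = 0 h 1 min 54 s frame 25, i.e. 00:01:54;25.

00:01:54;25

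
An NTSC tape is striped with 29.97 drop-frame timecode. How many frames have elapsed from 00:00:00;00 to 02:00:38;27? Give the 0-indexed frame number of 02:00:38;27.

As if non-drop at 30 labels/s: (2 × 3600 + 0 × 60 + 38) × 30 + 27 = 217167.
Minute boundaries passed: 120; those not divisible by 10: 120 − 12 = 108; dropped labels = 2 × 108 = 216.
Actual frame index = 217167 − 216 = 216951.

216951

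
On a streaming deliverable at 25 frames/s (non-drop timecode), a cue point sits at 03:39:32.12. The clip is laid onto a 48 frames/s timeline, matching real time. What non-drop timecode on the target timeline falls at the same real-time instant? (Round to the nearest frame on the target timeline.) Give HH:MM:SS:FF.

03:39:32:23

Source frame index: (3×3600 + 39×60 + 32) × 25 + 12 = 329312.
Real time: 329312 / (25) = 329312/25 s.
Target frame: (329312/25) × (48) = 15806976/25 ≈ 632279.040 → 632279.
At 48 labels/s: frame 632279 → 03:39:32:23.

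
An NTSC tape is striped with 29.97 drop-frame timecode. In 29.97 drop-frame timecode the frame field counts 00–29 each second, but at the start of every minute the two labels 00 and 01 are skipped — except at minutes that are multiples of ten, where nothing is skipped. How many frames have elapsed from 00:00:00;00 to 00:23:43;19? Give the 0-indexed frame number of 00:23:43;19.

Complete 10-minute blocks: 2, each 17982 frames → 35964.
Remaining 3 whole minutes in the current block: 1800 + 2 × 1798 = 5396 frames.
Within the current minute: 43 × 30 + 19 − 2 = 1307 (labels ;00/;01 skipped at this minute). Total = 35964 + 5396 + 1307 = 42667.

42667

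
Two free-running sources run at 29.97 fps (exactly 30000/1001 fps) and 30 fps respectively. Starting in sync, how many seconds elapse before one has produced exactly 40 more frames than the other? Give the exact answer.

The gap grows by |30 − 30000/1001| = 30/1001 frames per second.
Time for a 40-frame gap: 40 ÷ (30/1001) = 4004/3 s.

4004/3 seconds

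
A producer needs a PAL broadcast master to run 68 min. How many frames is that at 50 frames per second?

68 min = 4080 s.
Frames = 4080 × 50 = 204000.

204000 frames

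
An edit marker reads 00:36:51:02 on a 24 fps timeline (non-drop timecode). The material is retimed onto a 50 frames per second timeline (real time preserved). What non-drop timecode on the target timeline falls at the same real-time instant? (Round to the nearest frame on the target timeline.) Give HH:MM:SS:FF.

Source frame index: (0×3600 + 36×60 + 51) × 24 + 2 = 53066.
Real time: 53066 / (24) = 26533/12 s.
Target frame: (26533/12) × (50) = 663325/6 ≈ 110554.167 → 110554.
At 50 labels/s: frame 110554 → 00:36:51:04.

00:36:51:04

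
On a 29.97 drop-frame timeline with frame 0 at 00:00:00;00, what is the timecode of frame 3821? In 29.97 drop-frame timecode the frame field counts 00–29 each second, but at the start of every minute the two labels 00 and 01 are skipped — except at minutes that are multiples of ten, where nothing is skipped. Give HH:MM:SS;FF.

00:02:07;15

Each 10-minute DF block holds 10 × 60 × 30 − 9 × 2 = 17982 frames. 3821 ÷ 17982 → 0 full blocks, remainder 3821.
Within the partial block the first minute is 1800 frames and each further minute 1798, so 2 further minute boundaries passed. Total skipped labels = 18 × 0 + 2 × 2 = 4.
Non-drop label index = 3821 + 4 = 3825; at 30 labels/s that is 00:02:07:15, i.e. DF 00:02:07;15.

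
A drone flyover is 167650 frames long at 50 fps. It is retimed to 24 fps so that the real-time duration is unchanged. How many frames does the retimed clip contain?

80472 frames

Target frames = source frames × (target rate / source rate) = 167650 × (24)/(50) = 167650 × 12/25 = 80472.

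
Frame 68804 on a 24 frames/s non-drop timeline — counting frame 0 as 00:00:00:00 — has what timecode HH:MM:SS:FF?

68804 ÷ 24 = 2866 full seconds, remainder 20 frames.
2866 s = 0 h 47 min 46 s.
Timecode: 00:47:46:20.

00:47:46:20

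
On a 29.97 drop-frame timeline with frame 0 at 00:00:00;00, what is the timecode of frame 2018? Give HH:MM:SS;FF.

Ten DF minutes hold 17982 frames, so frame 2018 lies in block 0 (frames 0–17981) with 2018 frames into that block.
The block's first minute is 1800 frames and the rest 1798 each; 2018 frames reaches minute 1, so 0 × 18 + 1 × 2 = 2 labels have been skipped so far.
Adding those back, label number 2018 + 2 = 2020 at 30 labels/s is 67 s + 10 f = 0 h 1 min 7 s frame 10, i.e. 00:01:07;10.

00:01:07;10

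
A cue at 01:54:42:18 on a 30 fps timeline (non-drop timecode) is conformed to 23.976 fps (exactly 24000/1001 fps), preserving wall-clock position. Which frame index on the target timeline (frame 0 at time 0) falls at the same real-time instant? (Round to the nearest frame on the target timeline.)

frame 165017

Source frame index: (1×3600 + 54×60 + 42) × 30 + 18 = 206478.
Real time: 206478 / (30) = 34413/5 s.
Target frame: (34413/5) × (24000/1001) = 165182400/1001 ≈ 165017.383 → 165017.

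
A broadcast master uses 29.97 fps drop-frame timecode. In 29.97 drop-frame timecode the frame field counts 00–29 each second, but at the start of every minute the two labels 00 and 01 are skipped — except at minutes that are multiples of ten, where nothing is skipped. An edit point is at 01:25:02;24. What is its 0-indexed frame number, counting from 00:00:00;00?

152930

Complete 10-minute blocks: 8, each 17982 frames → 143856.
Remaining 5 whole minutes in the current block: 1800 + 4 × 1798 = 8992 frames.
Within the current minute: 2 × 30 + 24 − 2 = 82 (labels ;00/;01 skipped at this minute). Total = 143856 + 8992 + 82 = 152930.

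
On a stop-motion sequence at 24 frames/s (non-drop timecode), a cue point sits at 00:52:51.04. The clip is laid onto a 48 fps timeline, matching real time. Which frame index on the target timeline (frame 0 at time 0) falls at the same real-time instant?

Source frame index: (0×3600 + 52×60 + 51) × 24 + 4 = 76108.
Real time: 76108 / (24) = 19027/6 s.
Target frame: (19027/6) × (48) = 152216.

frame 152216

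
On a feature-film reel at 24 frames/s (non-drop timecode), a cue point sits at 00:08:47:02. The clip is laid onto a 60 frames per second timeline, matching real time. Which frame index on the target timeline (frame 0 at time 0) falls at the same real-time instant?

frame 31625

Source frame index: (0×3600 + 8×60 + 47) × 24 + 2 = 12650.
Real time: 12650 / (24) = 6325/12 s.
Target frame: (6325/12) × (60) = 31625.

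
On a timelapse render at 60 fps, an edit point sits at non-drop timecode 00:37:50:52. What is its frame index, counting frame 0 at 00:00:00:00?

136252

Total seconds to the label: (0 × 3600 + 37 × 60 + 50) = 2270.
Frame index = 2270 × 60 + 52 = 136252.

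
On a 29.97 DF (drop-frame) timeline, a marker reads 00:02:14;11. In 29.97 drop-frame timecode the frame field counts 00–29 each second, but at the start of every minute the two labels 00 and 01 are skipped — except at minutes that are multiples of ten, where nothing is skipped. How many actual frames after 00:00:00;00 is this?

As if non-drop at 30 labels/s: (0 × 3600 + 2 × 60 + 14) × 30 + 11 = 4031.
Minute boundaries passed: 2; those not divisible by 10: 2 − 0 = 2; dropped labels = 2 × 2 = 4.
Actual frame index = 4031 − 4 = 4027.

4027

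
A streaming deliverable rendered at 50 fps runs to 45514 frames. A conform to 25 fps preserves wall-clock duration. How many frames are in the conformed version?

Frames at target rate = 45514 × (25) / (50) = 22757.

22757 frames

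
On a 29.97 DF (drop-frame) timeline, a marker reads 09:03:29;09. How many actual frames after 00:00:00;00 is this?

977301

Complete 10-minute blocks: 54, each 17982 frames → 971028.
Remaining 3 whole minutes in the current block: 1800 + 2 × 1798 = 5396 frames.
Within the current minute: 29 × 30 + 9 − 2 = 877 (labels ;00/;01 skipped at this minute). Total = 971028 + 5396 + 877 = 977301.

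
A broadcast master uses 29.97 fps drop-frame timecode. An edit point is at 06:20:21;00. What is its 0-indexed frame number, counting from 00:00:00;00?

683946

Complete 10-minute blocks: 38, each 17982 frames → 683316.
Remaining 0 whole minutes in the current block: 0 frames.
Within the current minute: 21 × 30 + 0 = 630. Total = 683316 + 0 + 630 = 683946.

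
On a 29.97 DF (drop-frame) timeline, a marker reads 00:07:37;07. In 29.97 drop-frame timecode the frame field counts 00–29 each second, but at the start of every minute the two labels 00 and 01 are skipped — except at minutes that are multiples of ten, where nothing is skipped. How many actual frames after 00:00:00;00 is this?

As if non-drop at 30 labels/s: (0 × 3600 + 7 × 60 + 37) × 30 + 7 = 13717.
Minute boundaries passed: 7; those not divisible by 10: 7 − 0 = 7; dropped labels = 2 × 7 = 14.
Actual frame index = 13717 − 14 = 13703.

13703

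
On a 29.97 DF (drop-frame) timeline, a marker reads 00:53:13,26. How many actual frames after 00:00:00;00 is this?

Complete 10-minute blocks: 5, each 17982 frames → 89910.
Remaining 3 whole minutes in the current block: 1800 + 2 × 1798 = 5396 frames.
Within the current minute: 13 × 30 + 26 − 2 = 414 (labels ;00/;01 skipped at this minute). Total = 89910 + 5396 + 414 = 95720.

95720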